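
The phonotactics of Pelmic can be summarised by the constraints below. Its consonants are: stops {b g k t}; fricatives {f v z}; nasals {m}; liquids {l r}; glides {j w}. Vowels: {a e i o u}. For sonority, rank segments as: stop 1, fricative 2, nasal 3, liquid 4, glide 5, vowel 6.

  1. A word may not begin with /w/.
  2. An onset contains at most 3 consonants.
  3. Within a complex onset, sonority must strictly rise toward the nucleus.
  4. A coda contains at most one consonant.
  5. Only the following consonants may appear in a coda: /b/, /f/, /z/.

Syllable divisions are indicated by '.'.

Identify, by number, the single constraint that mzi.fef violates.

mzi.fef: syllable 1 onset /mz/: /m/ (nasal, 3) → /z/ (fricative, 2) does not rise.
This is a violation of constraint 3: "Within a complex onset, sonority must strictly rise toward the nucleus."
The remaining constraints (1, 2, 4, 5) are satisfied.

3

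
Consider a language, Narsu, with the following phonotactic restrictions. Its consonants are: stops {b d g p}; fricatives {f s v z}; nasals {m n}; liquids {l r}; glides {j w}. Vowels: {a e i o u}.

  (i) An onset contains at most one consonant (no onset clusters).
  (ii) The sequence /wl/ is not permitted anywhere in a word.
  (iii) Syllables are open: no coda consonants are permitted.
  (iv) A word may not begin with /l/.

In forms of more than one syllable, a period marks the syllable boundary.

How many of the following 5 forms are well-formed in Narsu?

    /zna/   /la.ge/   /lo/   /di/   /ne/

/zna/ — violates constraint (i): syllable 1 onset /zn/ has 2 consonants (> 1) → ill-formed
/la.ge/ — violates constraint (iv): word begins with /l/ → ill-formed
/lo/ — violates constraint (iv): word begins with /l/ → ill-formed
/di/ — σ1 onset /d/, coda /∅/ ok → well-formed
/ne/ — σ1 onset /n/, coda /∅/ ok → well-formed
Well-formed: /di/, /ne/ → 2.

2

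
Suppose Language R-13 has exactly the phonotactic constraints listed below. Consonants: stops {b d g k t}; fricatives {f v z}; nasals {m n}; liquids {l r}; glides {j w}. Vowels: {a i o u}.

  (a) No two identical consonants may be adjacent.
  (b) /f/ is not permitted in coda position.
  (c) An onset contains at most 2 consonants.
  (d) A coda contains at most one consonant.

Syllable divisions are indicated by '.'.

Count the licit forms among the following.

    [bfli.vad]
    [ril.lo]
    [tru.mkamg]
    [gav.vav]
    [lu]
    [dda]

1

[bfli.vad] — violates constraint (c): syllable 1 onset /bfl/ has 3 consonants (> 2) → illicit
[ril.lo] — violates constraint (a): adjacent identical consonants /ll/ → illicit
[tru.mkamg] — violates constraint (d): syllable 2 coda /mg/ has 2 consonants (> 1) → illicit
[gav.vav] — violates constraint (a): adjacent identical consonants /vv/ → illicit
[lu] — σ1 onset /l/, coda /∅/ ok → licit
[dda] — violates constraint (a): adjacent identical consonants /dd/ → illicit
Licit: [lu] → 1.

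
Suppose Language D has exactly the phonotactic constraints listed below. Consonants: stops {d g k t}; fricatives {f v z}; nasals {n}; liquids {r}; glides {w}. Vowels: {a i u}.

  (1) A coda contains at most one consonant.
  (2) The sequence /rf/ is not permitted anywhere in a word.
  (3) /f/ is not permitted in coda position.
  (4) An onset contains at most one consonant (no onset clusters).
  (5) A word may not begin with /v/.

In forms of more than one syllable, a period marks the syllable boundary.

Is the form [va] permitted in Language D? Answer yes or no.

[va] — violates constraint 5: word begins with /v/ → not permitted

no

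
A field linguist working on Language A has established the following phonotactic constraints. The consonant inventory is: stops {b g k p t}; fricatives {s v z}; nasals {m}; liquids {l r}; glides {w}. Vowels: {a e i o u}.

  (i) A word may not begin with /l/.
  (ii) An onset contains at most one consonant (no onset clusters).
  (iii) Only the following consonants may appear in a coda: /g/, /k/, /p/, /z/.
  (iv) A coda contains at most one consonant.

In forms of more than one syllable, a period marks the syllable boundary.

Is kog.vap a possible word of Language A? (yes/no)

kog.vap — σ1 onset /k/, coda /g/ ok; σ2 onset /v/, coda /p/ ok → phonotactically legal

yes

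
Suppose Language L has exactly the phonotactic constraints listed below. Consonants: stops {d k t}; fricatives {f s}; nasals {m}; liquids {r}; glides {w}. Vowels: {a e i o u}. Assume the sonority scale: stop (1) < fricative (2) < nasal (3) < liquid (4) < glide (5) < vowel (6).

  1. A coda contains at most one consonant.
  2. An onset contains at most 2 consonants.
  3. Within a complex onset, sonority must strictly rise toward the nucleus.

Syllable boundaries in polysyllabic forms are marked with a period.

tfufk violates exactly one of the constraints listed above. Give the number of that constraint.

tfufk: syllable 1 coda /fk/ has 2 consonants (> 1).
This is a violation of constraint 1: "A coda contains at most one consonant."
The remaining constraints (2, 3) are satisfied.

1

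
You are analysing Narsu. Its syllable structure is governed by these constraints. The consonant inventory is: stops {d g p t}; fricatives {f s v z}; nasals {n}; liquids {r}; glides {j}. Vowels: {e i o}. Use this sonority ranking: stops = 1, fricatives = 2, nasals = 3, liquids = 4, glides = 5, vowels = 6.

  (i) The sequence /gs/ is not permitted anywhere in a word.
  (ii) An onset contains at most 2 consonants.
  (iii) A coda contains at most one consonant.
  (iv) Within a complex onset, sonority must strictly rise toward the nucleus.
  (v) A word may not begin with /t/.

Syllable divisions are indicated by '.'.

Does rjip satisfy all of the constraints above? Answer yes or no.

yes

rjip — σ1 onset /rj/ (4→5 rises), coda /p/ ok → well-formed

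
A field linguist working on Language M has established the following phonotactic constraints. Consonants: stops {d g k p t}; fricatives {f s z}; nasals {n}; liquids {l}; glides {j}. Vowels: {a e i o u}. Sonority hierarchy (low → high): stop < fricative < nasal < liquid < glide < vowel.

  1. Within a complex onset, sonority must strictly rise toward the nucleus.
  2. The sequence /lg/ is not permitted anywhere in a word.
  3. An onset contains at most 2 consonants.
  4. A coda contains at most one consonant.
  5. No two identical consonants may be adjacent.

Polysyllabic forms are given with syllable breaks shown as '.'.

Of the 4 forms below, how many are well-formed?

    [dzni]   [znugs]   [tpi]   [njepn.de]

[dzni] — violates constraint 3: syllable 1 onset /dzn/ has 3 consonants (> 2) → ill-formed
[znugs] — violates constraint 4: syllable 1 coda /gs/ has 2 consonants (> 1) → ill-formed
[tpi] — violates constraint 1: syllable 1 onset /tp/: /t/ (stop, 1) → /p/ (stop, 1) does not rise → ill-formed
[njepn.de] — violates constraint 4: syllable 1 coda /pn/ has 2 consonants (> 1) → ill-formed
No form is well-formed → 0.

0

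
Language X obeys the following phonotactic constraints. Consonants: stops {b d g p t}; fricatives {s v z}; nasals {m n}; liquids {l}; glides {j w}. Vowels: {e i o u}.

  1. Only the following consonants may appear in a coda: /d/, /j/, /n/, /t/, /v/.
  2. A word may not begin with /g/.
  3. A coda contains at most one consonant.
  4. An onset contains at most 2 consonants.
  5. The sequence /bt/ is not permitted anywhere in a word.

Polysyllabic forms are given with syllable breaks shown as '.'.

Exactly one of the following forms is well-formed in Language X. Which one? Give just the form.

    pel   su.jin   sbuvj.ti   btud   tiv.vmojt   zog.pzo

pel — violates constraint 1: syllable 1 coda contains /l/, which is not a licensed coda consonant → ill-formed
su.jin — σ1 onset /s/, coda /∅/ ok; σ2 onset /j/, coda /n/ ok → well-formed
sbuvj.ti — violates constraint 3: syllable 1 coda /vj/ has 2 consonants (> 1) → ill-formed
btud — violates constraint 5: contains banned sequence /bt/ → ill-formed
tiv.vmojt — violates constraint 3: syllable 2 coda /jt/ has 2 consonants (> 1) → ill-formed
zog.pzo — violates constraint 1: syllable 1 coda contains /g/, which is not a licensed coda consonant → ill-formed

su.jin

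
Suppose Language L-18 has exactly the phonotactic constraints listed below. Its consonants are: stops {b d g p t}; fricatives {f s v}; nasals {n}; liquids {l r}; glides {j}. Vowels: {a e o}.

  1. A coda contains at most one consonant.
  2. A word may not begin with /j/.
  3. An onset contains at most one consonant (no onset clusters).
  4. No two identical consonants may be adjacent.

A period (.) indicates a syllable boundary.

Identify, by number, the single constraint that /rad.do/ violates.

/rad.do/: adjacent identical consonants /dd/.
This is a violation of constraint 4: "No two identical consonants may be adjacent."
The remaining constraints (1, 2, 3) are satisfied.

4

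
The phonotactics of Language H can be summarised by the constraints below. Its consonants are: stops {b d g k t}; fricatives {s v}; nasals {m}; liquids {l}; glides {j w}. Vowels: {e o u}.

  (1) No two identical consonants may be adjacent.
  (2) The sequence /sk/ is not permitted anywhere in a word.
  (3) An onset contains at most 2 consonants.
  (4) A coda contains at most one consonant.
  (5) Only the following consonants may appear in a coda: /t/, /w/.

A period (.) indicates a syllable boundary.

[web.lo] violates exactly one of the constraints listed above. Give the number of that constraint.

5

[web.lo]: syllable 1 coda contains /b/, which is not a licensed coda consonant.
This is a violation of constraint 5: "Only the following consonants may appear in a coda: /t/, /w/."
The remaining constraints (1, 2, 3, 4) are satisfied.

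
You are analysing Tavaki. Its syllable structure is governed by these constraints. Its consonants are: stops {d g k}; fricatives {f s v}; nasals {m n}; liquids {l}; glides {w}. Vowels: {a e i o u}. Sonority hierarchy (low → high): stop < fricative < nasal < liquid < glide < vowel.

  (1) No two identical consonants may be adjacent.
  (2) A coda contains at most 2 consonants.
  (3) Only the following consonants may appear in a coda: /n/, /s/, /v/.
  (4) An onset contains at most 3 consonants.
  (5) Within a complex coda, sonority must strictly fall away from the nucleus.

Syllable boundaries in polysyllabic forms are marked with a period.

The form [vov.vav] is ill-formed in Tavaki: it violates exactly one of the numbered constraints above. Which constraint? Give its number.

[vov.vav]: adjacent identical consonants /vv/.
This is a violation of constraint 1: "No two identical consonants may be adjacent."
The remaining constraints (2, 3, 4, 5) are satisfied.

1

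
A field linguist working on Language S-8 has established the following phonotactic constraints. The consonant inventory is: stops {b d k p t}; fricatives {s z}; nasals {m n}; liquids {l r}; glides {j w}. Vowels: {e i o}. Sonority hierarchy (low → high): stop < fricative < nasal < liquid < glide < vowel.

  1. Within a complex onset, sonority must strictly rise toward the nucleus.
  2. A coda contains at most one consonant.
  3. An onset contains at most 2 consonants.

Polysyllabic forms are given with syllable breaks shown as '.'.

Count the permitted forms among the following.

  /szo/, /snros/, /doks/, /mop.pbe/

0

/szo/ — violates constraint 1: syllable 1 onset /sz/: /s/ (fricative, 2) → /z/ (fricative, 2) does not rise → not permitted
/snros/ — violates constraint 3: syllable 1 onset /snr/ has 3 consonants (> 2) → not permitted
/doks/ — violates constraint 2: syllable 1 coda /ks/ has 2 consonants (> 1) → not permitted
/mop.pbe/ — violates constraint 1: syllable 2 onset /pb/: /p/ (stop, 1) → /b/ (stop, 1) does not rise → not permitted
No form is permitted → 0.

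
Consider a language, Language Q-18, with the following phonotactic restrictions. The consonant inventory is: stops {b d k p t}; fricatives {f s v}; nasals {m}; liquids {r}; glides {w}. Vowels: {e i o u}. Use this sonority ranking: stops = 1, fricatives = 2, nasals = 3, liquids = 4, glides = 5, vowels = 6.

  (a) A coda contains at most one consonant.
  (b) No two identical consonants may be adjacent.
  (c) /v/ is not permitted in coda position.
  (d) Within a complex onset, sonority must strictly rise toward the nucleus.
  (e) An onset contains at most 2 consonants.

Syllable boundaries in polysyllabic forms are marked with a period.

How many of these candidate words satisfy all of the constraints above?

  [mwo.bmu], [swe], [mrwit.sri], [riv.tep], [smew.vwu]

3

[mwo.bmu] — σ1 onset /mw/ (3→5 rises), coda /∅/ ok; σ2 onset /bm/ (1→3 rises), coda /∅/ ok → well-formed
[swe] — σ1 onset /sw/ (2→5 rises), coda /∅/ ok → well-formed
[mrwit.sri] — violates constraint (e): syllable 1 onset /mrw/ has 3 consonants (> 2) → ill-formed
[riv.tep] — violates constraint (c): syllable 1 coda contains /v/ → ill-formed
[smew.vwu] — σ1 onset /sm/ (2→3 rises), coda /w/ ok; σ2 onset /vw/ (2→5 rises), coda /∅/ ok → well-formed
Well-formed: [mwo.bmu], [swe], [smew.vwu] → 3.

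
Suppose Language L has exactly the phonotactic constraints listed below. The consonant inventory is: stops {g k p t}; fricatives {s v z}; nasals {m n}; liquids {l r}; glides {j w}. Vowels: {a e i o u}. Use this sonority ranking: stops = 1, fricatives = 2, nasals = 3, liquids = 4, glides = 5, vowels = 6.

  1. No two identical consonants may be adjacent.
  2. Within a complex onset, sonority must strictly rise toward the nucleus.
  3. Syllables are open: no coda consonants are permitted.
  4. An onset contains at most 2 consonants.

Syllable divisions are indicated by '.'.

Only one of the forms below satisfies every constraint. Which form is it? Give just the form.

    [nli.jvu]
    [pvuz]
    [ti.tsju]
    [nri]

[nli.jvu] — violates constraint 2: syllable 2 onset /jv/: /j/ (glide, 5) → /v/ (fricative, 2) does not rise → not permitted
[pvuz] — violates constraint 3: syllable 1 coda /z/ has 1 consonant (> 0) → not permitted
[ti.tsju] — violates constraint 4: syllable 2 onset /tsj/ has 3 consonants (> 2) → not permitted
[nri] — σ1 onset /nr/ (3→4 rises), coda /∅/ ok → permitted

[nri]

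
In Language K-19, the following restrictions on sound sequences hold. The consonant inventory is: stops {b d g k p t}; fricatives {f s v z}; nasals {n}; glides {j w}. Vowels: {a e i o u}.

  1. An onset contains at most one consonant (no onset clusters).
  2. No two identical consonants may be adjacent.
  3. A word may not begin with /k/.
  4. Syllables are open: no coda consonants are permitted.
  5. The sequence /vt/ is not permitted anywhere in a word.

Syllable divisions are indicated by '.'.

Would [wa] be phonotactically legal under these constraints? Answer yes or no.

yes

[wa] — σ1 onset /w/, coda /∅/ ok → phonotactically legal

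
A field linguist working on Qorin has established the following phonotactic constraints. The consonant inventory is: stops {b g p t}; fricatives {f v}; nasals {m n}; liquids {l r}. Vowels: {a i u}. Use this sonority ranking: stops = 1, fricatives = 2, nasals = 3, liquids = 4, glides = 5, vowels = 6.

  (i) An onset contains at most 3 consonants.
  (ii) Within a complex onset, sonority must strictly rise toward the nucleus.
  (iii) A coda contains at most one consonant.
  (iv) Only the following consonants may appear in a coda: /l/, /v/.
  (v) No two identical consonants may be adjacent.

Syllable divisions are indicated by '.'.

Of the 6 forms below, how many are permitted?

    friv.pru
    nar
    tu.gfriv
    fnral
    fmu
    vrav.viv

4

friv.pru — σ1 onset /fr/ (2→4 rises), coda /v/ ok; σ2 onset /pr/ (1→4 rises), coda /∅/ ok → permitted
nar — violates constraint (iv): syllable 1 coda contains /r/, which is not a licensed coda consonant → not permitted
tu.gfriv — σ1 onset /t/, coda /∅/ ok; σ2 onset /gfr/ (1→2→4 rises), coda /v/ ok → permitted
fnral — σ1 onset /fnr/ (2→3→4 rises), coda /l/ ok → permitted
fmu — σ1 onset /fm/ (2→3 rises), coda /∅/ ok → permitted
vrav.viv — violates constraint (v): adjacent identical consonants /vv/ → not permitted
Permitted: friv.pru, tu.gfriv, fnral, fmu → 4.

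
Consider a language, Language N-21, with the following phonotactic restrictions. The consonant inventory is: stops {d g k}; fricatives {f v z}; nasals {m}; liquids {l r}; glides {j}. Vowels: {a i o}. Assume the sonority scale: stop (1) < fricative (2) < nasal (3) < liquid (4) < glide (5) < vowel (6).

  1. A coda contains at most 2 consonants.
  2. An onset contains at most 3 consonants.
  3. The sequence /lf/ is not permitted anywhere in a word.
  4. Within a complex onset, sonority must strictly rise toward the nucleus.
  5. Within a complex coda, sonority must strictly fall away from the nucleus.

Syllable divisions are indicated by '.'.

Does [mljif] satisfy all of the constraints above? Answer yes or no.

[mljif] — σ1 onset /mlj/ (3→4→5 rises), coda /f/ ok → licit

yes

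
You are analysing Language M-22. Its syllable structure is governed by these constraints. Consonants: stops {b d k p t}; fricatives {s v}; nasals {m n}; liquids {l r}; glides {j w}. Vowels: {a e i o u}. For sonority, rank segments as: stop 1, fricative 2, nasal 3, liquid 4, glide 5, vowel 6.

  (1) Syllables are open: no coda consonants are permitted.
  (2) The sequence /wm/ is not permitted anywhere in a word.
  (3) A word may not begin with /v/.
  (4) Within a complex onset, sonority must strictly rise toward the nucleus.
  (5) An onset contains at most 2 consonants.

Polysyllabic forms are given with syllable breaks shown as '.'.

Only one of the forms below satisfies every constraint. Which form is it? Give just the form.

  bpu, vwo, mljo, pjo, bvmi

pjo

bpu — violates constraint 4: syllable 1 onset /bp/: /b/ (stop, 1) → /p/ (stop, 1) does not rise → phonotactically illegal
vwo — violates constraint 3: word begins with /v/ → phonotactically illegal
mljo — violates constraint 5: syllable 1 onset /mlj/ has 3 consonants (> 2) → phonotactically illegal
pjo — σ1 onset /pj/ (1→5 rises), coda /∅/ ok → phonotactically legal
bvmi — violates constraint 5: syllable 1 onset /bvm/ has 3 consonants (> 2) → phonotactically illegal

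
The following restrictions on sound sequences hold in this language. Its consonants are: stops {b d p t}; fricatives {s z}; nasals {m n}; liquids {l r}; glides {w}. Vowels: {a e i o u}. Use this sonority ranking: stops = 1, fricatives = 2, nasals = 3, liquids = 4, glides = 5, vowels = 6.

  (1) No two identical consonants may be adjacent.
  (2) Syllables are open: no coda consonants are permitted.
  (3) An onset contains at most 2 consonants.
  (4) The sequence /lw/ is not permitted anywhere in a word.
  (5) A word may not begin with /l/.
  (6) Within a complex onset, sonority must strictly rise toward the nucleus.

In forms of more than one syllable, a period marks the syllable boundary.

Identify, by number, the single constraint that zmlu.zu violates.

zmlu.zu: syllable 1 onset /zml/ has 3 consonants (> 2).
This is a violation of constraint 3: "An onset contains at most 2 consonants."
The remaining constraints (1, 2, 4, 5, 6) are satisfied.

3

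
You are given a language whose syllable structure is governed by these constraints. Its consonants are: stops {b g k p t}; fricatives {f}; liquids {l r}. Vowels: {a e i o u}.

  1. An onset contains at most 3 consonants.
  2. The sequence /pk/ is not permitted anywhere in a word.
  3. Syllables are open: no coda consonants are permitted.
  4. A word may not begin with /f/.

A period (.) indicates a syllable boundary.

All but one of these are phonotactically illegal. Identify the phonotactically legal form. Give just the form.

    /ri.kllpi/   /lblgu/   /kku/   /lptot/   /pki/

/ri.kllpi/ — violates constraint 1: syllable 2 onset /kllp/ has 4 consonants (> 3) → phonotactically illegal
/lblgu/ — violates constraint 1: syllable 1 onset /lblg/ has 4 consonants (> 3) → phonotactically illegal
/kku/ — σ1 onset /kk/ (2C), coda /∅/ ok → phonotactically legal
/lptot/ — violates constraint 3: syllable 1 coda /t/ has 1 consonant (> 0) → phonotactically illegal
/pki/ — violates constraint 2: contains banned sequence /pk/ → phonotactically illegal

/kku/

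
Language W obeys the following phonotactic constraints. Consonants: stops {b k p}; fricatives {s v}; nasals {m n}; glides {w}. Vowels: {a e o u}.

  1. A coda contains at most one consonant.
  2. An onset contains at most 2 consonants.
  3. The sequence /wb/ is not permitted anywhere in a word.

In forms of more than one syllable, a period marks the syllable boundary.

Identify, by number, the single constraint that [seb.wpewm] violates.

[seb.wpewm]: syllable 2 coda /wm/ has 2 consonants (> 1).
This is a violation of constraint 1: "A coda contains at most one consonant."
The remaining constraints (2, 3) are satisfied.

1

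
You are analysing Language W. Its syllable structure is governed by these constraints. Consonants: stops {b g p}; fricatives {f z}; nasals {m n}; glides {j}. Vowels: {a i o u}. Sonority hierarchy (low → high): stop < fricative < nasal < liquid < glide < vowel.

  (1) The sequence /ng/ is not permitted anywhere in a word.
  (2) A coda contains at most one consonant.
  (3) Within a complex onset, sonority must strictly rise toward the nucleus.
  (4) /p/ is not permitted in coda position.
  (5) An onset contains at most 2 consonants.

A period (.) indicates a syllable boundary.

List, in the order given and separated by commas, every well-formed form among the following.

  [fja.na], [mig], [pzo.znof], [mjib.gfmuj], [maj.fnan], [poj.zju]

[fja.na] — σ1 onset /fj/ (2→5 rises), coda /∅/ ok; σ2 onset /n/, coda /∅/ ok → well-formed
[mig] — σ1 onset /m/, coda /g/ ok → well-formed
[pzo.znof] — σ1 onset /pz/ (1→2 rises), coda /∅/ ok; σ2 onset /zn/ (2→3 rises), coda /f/ ok → well-formed
[mjib.gfmuj] — violates constraint 5: syllable 2 onset /gfm/ has 3 consonants (> 2) → ill-formed
[maj.fnan] — σ1 onset /m/, coda /j/ ok; σ2 onset /fn/ (2→3 rises), coda /n/ ok → well-formed
[poj.zju] — σ1 onset /p/, coda /j/ ok; σ2 onset /zj/ (2→5 rises), coda /∅/ ok → well-formed

[fja.na], [mig], [pzo.znof], [maj.fnan], [poj.zju]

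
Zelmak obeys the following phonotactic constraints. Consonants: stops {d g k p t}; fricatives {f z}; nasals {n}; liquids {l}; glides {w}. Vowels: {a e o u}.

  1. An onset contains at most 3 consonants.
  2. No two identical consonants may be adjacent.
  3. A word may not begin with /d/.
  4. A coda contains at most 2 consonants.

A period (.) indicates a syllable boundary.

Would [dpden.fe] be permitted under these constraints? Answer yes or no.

[dpden.fe] — violates constraint 3: word begins with /d/ → not permitted

no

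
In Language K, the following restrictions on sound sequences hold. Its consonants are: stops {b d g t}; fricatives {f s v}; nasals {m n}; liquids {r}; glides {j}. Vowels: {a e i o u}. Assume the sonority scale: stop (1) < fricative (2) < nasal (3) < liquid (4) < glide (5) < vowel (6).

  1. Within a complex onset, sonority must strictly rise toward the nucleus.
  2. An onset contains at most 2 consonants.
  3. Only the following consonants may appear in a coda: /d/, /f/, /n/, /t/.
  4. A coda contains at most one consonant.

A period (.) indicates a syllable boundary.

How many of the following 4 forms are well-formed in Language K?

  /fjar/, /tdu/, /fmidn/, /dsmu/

0

/fjar/ — violates constraint 3: syllable 1 coda contains /r/, which is not a licensed coda consonant → ill-formed
/tdu/ — violates constraint 1: syllable 1 onset /td/: /t/ (stop, 1) → /d/ (stop, 1) does not rise → ill-formed
/fmidn/ — violates constraint 4: syllable 1 coda /dn/ has 2 consonants (> 1) → ill-formed
/dsmu/ — violates constraint 2: syllable 1 onset /dsm/ has 3 consonants (> 2) → ill-formed
No form is well-formed → 0.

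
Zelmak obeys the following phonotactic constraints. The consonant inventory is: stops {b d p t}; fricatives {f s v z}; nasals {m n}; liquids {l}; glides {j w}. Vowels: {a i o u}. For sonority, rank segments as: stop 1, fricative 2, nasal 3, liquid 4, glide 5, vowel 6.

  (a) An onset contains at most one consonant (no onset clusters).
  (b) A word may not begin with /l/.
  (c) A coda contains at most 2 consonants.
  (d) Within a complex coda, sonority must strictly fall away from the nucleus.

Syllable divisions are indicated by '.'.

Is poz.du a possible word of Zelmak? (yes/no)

poz.du — σ1 onset /p/, coda /z/ ok; σ2 onset /d/, coda /∅/ ok → well-formed

yes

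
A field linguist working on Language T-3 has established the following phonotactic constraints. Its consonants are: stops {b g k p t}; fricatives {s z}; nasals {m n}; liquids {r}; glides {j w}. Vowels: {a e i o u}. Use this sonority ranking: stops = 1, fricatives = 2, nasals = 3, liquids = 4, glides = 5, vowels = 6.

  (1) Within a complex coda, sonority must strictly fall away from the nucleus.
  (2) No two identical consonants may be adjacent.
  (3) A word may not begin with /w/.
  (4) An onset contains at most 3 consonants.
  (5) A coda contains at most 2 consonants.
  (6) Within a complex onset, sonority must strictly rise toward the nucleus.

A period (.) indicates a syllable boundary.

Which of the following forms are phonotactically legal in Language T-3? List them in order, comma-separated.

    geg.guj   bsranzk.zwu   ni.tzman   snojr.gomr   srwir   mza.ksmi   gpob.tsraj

ni.tzman, srwir

geg.guj — violates constraint 2: adjacent identical consonants /gg/ → phonotactically illegal
bsranzk.zwu — violates constraint 5: syllable 1 coda /nzk/ has 3 consonants (> 2) → phonotactically illegal
ni.tzman — σ1 onset /n/, coda /∅/ ok; σ2 onset /tzm/ (1→2→3 rises), coda /n/ ok → phonotactically legal
snojr.gomr — violates constraint 1: syllable 2 coda /mr/: /m/ (nasal, 3) → /r/ (liquid, 4) does not fall → phonotactically illegal
srwir — σ1 onset /srw/ (2→4→5 rises), coda /r/ ok → phonotactically legal
mza.ksmi — violates constraint 6: syllable 1 onset /mz/: /m/ (nasal, 3) → /z/ (fricative, 2) does not rise → phonotactically illegal
gpob.tsraj — violates constraint 6: syllable 1 onset /gp/: /g/ (stop, 1) → /p/ (stop, 1) does not rise → phonotactically illegal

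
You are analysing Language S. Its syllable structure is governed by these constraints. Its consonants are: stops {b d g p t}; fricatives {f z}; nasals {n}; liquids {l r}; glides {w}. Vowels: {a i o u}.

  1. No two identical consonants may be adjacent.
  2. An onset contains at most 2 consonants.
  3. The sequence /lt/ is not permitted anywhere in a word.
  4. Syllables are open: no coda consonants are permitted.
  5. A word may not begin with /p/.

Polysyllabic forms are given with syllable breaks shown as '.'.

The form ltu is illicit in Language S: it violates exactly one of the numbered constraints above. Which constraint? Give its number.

3

ltu: contains banned sequence /lt/.
This is a violation of constraint 3: "The sequence /lt/ is not permitted anywhere in a word."
The remaining constraints (1, 2, 4, 5) are satisfied.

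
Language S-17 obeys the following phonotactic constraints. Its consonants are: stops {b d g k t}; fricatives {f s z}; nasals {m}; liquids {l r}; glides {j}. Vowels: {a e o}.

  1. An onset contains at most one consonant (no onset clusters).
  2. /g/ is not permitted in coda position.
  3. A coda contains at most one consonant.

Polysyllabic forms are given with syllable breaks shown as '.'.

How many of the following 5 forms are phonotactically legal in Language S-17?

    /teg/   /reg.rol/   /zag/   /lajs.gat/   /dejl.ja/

/teg/ — violates constraint 2: syllable 1 coda contains /g/ → phonotactically illegal
/reg.rol/ — violates constraint 2: syllable 1 coda contains /g/ → phonotactically illegal
/zag/ — violates constraint 2: syllable 1 coda contains /g/ → phonotactically illegal
/lajs.gat/ — violates constraint 3: syllable 1 coda /js/ has 2 consonants (> 1) → phonotactically illegal
/dejl.ja/ — violates constraint 3: syllable 1 coda /jl/ has 2 consonants (> 1) → phonotactically illegal
No form is phonotactically legal → 0.

0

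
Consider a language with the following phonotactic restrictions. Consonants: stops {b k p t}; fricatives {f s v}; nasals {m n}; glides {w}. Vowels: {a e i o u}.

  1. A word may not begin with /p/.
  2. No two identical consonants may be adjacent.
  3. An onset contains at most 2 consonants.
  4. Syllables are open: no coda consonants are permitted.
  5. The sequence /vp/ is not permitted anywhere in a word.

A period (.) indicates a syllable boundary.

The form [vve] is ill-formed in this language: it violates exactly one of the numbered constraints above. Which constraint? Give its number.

[vve]: adjacent identical consonants /vv/.
This is a violation of constraint 2: "No two identical consonants may be adjacent."
The remaining constraints (1, 3, 4, 5) are satisfied.

2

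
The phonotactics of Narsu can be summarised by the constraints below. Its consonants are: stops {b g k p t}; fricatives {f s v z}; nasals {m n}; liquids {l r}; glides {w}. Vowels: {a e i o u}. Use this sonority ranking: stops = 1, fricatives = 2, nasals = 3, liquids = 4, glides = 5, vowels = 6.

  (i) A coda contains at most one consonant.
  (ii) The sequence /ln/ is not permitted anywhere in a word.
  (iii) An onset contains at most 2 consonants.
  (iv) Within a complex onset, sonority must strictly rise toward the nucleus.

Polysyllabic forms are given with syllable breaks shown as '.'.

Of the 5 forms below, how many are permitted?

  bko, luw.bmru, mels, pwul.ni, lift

0

bko — violates constraint (iv): syllable 1 onset /bk/: /b/ (stop, 1) → /k/ (stop, 1) does not rise → not permitted
luw.bmru — violates constraint (iii): syllable 2 onset /bmr/ has 3 consonants (> 2) → not permitted
mels — violates constraint (i): syllable 1 coda /ls/ has 2 consonants (> 1) → not permitted
pwul.ni — violates constraint (ii): contains banned sequence /ln/ → not permitted
lift — violates constraint (i): syllable 1 coda /ft/ has 2 consonants (> 1) → not permitted
No form is permitted → 0.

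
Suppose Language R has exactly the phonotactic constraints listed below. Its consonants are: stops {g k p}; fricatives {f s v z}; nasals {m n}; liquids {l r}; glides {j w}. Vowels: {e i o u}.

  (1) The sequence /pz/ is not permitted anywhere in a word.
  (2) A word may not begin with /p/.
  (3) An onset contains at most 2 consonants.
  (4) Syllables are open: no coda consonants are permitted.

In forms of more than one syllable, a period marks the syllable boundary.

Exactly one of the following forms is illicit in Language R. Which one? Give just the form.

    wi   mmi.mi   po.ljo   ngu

po.ljo

wi — σ1 onset /w/, coda /∅/ ok → licit
mmi.mi — σ1 onset /mm/ (2C), coda /∅/ ok; σ2 onset /m/, coda /∅/ ok → licit
po.ljo — violates constraint 2: word begins with /p/ → illicit
ngu — σ1 onset /ng/ (2C), coda /∅/ ok → licit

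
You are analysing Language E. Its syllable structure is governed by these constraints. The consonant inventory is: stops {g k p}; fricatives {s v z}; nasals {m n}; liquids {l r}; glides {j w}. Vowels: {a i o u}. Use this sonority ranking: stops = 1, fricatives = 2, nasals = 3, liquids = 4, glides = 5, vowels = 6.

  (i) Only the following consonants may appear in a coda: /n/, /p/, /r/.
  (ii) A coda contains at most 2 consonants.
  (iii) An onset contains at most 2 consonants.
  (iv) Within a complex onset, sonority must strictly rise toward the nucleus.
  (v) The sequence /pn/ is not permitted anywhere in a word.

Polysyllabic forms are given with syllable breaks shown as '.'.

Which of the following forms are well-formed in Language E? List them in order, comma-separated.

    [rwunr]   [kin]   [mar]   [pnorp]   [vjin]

[rwunr], [kin], [mar], [vjin]

[rwunr] — σ1 onset /rw/ (4→5 rises), coda /nr/ (2C) ok → well-formed
[kin] — σ1 onset /k/, coda /n/ ok → well-formed
[mar] — σ1 onset /m/, coda /r/ ok → well-formed
[pnorp] — violates constraint (v): contains banned sequence /pn/ → ill-formed
[vjin] — σ1 onset /vj/ (2→5 rises), coda /n/ ok → well-formed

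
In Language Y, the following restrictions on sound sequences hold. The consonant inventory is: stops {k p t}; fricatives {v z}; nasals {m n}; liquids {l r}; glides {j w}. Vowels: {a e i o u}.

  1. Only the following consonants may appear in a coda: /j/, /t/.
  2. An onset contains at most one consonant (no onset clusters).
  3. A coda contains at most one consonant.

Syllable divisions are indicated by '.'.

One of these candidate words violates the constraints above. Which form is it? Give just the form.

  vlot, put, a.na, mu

vlot

vlot — violates constraint 2: syllable 1 onset /vl/ has 2 consonants (> 1) → phonotactically illegal
put — σ1 onset /p/, coda /t/ ok → phonotactically legal
a.na — σ1 onset /∅/, coda /∅/ ok; σ2 onset /n/, coda /∅/ ok → phonotactically legal
mu — σ1 onset /m/, coda /∅/ ok → phonotactically legal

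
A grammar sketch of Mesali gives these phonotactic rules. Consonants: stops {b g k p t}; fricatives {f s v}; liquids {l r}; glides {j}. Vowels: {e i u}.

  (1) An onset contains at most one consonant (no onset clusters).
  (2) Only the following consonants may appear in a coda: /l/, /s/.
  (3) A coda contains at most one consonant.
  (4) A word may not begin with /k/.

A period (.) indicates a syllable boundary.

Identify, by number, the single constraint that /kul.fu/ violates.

/kul.fu/: word begins with /k/.
This is a violation of constraint 4: "A word may not begin with /k/."
The remaining constraints (1, 2, 3) are satisfied.

4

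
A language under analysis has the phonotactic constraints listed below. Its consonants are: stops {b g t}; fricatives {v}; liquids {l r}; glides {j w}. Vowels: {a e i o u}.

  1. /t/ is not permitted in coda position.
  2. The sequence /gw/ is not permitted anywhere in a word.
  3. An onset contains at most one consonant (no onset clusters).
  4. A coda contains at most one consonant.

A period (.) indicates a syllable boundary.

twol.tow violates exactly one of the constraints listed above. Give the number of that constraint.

twol.tow: syllable 1 onset /tw/ has 2 consonants (> 1).
This is a violation of constraint 3: "An onset contains at most one consonant (no onset clusters)."
The remaining constraints (1, 2, 4) are satisfied.

3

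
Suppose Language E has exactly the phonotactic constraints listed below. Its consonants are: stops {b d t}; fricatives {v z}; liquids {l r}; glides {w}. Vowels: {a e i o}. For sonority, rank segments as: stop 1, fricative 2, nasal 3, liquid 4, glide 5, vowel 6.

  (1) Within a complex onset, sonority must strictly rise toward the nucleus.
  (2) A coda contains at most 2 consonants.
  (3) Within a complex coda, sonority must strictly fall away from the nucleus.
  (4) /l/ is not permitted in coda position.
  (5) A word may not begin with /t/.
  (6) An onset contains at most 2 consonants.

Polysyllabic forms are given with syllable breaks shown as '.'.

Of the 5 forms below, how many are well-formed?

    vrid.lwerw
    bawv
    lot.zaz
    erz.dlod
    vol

3

vrid.lwerw — violates constraint 3: syllable 2 coda /rw/: /r/ (liquid, 4) → /w/ (glide, 5) does not fall → ill-formed
bawv — σ1 onset /b/, coda /wv/ (5→2 falls) ok → well-formed
lot.zaz — σ1 onset /l/, coda /t/ ok; σ2 onset /z/, coda /z/ ok → well-formed
erz.dlod — σ1 onset /∅/, coda /rz/ (4→2 falls) ok; σ2 onset /dl/ (1→4 rises), coda /d/ ok → well-formed
vol — violates constraint 4: syllable 1 coda contains /l/ → ill-formed
Well-formed: bawv, lot.zaz, erz.dlod → 3.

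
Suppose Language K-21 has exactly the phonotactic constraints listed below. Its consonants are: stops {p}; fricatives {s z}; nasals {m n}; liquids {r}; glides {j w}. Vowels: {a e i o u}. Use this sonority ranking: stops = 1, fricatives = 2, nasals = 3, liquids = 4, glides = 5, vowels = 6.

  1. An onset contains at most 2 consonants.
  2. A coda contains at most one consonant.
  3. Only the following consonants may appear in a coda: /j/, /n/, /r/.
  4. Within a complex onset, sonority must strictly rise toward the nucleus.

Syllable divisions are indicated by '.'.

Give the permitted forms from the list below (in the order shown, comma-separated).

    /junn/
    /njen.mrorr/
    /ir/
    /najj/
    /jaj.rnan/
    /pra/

/ir/, /pra/

/junn/ — violates constraint 2: syllable 1 coda /nn/ has 2 consonants (> 1) → not permitted
/njen.mrorr/ — violates constraint 2: syllable 2 coda /rr/ has 2 consonants (> 1) → not permitted
/ir/ — σ1 onset /∅/, coda /r/ ok → permitted
/najj/ — violates constraint 2: syllable 1 coda /jj/ has 2 consonants (> 1) → not permitted
/jaj.rnan/ — violates constraint 4: syllable 2 onset /rn/: /r/ (liquid, 4) → /n/ (nasal, 3) does not rise → not permitted
/pra/ — σ1 onset /pr/ (1→4 rises), coda /∅/ ok → permitted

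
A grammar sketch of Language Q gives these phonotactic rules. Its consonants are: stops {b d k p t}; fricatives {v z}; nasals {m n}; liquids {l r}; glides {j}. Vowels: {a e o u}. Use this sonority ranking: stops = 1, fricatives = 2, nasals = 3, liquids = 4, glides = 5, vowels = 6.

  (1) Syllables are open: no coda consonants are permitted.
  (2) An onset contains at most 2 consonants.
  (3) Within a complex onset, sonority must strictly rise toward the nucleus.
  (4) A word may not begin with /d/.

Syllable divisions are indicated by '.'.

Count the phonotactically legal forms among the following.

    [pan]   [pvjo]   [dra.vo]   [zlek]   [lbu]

0

[pan] — violates constraint 1: syllable 1 coda /n/ has 1 consonant (> 0) → phonotactically illegal
[pvjo] — violates constraint 2: syllable 1 onset /pvj/ has 3 consonants (> 2) → phonotactically illegal
[dra.vo] — violates constraint 4: word begins with /d/ → phonotactically illegal
[zlek] — violates constraint 1: syllable 1 coda /k/ has 1 consonant (> 0) → phonotactically illegal
[lbu] — violates constraint 3: syllable 1 onset /lb/: /l/ (liquid, 4) → /b/ (stop, 1) does not rise → phonotactically illegal
No form is phonotactically legal → 0.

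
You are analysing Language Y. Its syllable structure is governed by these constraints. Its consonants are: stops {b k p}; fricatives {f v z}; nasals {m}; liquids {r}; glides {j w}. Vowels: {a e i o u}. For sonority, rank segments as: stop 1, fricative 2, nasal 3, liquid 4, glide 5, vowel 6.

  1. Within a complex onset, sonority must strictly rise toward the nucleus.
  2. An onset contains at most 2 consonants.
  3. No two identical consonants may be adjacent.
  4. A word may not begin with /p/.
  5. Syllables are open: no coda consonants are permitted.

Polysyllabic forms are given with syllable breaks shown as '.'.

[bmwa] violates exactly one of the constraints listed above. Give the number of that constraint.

[bmwa]: syllable 1 onset /bmw/ has 3 consonants (> 2).
This is a violation of constraint 2: "An onset contains at most 2 consonants."
The remaining constraints (1, 3, 4, 5) are satisfied.

2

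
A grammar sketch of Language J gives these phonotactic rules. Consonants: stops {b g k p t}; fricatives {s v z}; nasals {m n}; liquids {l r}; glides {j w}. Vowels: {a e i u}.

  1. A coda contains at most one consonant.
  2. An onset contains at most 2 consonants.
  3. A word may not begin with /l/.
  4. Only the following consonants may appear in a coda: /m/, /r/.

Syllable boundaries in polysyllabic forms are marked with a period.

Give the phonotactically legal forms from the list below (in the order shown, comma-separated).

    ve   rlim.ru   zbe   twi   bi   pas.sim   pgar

ve, rlim.ru, zbe, twi, bi, pgar

ve — σ1 onset /v/, coda /∅/ ok → phonotactically legal
rlim.ru — σ1 onset /rl/ (2C), coda /m/ ok; σ2 onset /r/, coda /∅/ ok → phonotactically legal
zbe — σ1 onset /zb/ (2C), coda /∅/ ok → phonotactically legal
twi — σ1 onset /tw/ (2C), coda /∅/ ok → phonotactically legal
bi — σ1 onset /b/, coda /∅/ ok → phonotactically legal
pas.sim — violates constraint 4: syllable 1 coda contains /s/, which is not a licensed coda consonant → phonotactically illegal
pgar — σ1 onset /pg/ (2C), coda /r/ ok → phonotactically legal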